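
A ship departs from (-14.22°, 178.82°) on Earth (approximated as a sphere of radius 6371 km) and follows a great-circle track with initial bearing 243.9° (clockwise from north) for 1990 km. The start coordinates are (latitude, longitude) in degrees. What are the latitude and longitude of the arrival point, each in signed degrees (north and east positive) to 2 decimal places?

-21.40°, 161.58°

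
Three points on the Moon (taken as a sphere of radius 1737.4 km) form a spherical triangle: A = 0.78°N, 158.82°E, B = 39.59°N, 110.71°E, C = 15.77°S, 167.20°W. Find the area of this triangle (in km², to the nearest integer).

Side lengths (central angles): a = 1.6420, b = 0.6530, c = 1.0202 rad; semiperimeter s = 1.6576.
By l'Huilier's theorem, tan(E/4) = √[tan(s/2) tan((s−a)/2) tan((s−b)/2) tan((s−c)/2)], giving spherical excess E = 0.1571 rad.
Area = E·R² = 0.1571 × (1737.4)² ≈ 474320 km².

474320 km²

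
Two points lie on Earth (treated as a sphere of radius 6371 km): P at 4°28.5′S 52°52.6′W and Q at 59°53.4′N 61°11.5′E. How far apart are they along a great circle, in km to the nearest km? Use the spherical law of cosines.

11759 km

Let φ₁ = -0.0781 rad, φ₂ = 1.0453 rad, and Δλ = 1.9909 rad.
cos c = sin φ₁ sin φ₂ + cos φ₁ cos φ₂ cos Δλ = (-0.0780)(0.8651) + (0.9970)(0.5017)(-0.4078) = -0.27146,
so c = arccos(-0.27146) = 1.84571 rad.
Distance = R·c = 6371 × 1.8457 ≈ 11759 km.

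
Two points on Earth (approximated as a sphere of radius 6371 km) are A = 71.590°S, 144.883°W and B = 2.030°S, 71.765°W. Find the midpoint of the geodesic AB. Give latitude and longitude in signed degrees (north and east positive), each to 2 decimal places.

-41.00°, -87.25°

The central angle between A and B is δ = 1.4452 rad.
With f = 0.5, the slerp weights are sin((1−f)δ)/sin δ = 0.6666 and sin(fδ)/sin δ = 0.6666.
Weighted sum of the unit vectors: (0.6666)·(-0.2583,-0.1817,-0.9488) + (0.6666)·(0.3127,-0.9492,-0.0354) = (0.0363, -0.7538, -0.6561).
Converting back: φ = atan2(z, √(x²+y²)) = -41.00°, λ = atan2(y, x) = -87.25°.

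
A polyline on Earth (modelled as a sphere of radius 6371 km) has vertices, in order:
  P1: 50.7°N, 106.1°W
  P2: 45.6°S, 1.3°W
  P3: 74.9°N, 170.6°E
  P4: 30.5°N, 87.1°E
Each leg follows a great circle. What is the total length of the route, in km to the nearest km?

37943 km

Leg P1→P2: central angle 2.2997 rad, distance 14651.7 km.
Leg P2→P3: central angle 2.6265 rad, distance 16733.5 km.
Leg P3→P4: central angle 1.0293 rad, distance 6557.6 km.
Total: 14651.7 + 16733.5 + 6557.6 ≈ 37943 km.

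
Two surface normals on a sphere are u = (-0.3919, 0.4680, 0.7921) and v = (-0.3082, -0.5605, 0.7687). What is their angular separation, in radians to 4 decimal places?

u·v = 0.4674; |u| = 1.0000, |v| = 1.0000.
cos θ = (u·v)/(|u||v|) = 0.4673, so θ = 1.0845 rad.

1.0845 rad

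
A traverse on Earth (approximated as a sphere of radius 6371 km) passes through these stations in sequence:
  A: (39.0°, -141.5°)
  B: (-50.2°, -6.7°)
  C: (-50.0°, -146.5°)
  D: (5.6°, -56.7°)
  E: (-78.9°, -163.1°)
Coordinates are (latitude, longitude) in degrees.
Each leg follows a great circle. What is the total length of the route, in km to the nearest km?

45965 km

Leg A→B: central angle 2.5572 rad, distance 16291.6 km.
Leg B→C: central angle 1.2930 rad, distance 8237.5 km.
Leg C→D: central angle 1.6434 rad, distance 10470.0 km.
Leg D→E: central angle 1.7212 rad, distance 10965.9 km.
Total: 16291.6 + 8237.5 + 10470.0 + 10965.9 ≈ 45965 km.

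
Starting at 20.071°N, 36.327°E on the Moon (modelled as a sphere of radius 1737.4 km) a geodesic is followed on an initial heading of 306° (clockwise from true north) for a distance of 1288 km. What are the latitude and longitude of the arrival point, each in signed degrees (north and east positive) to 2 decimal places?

38.75°, -8.14°

Angular distance δ = d/R = 1288/1737.4 = 0.74134 rad; initial bearing θ = 5.3407 rad.
sin φ₂ = sin φ₁ cos δ + cos φ₁ sin δ cos θ = (0.3432)(0.7376) + (0.9393)(0.6753)(0.5878) = 0.6259, so φ₂ = 38.75°.
Δλ = atan2(sin θ sin δ cos φ₁, cos δ − sin φ₁ sin φ₂) = atan2(-0.5131, 0.5228) = -44.468°.
λ₂ = 36.327° − 44.468° = -8.14°.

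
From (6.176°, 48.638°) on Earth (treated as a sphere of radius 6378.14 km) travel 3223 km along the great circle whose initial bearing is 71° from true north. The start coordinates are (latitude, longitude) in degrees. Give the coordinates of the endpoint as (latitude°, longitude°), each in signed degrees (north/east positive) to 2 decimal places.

Angular distance δ = d/R = 3223/6378.14 = 0.50532 rad; initial bearing θ = 1.2392 rad.
sin φ₂ = sin φ₁ cos δ + cos φ₁ sin δ cos θ = (0.1076)(0.8750) + (0.9942)(0.4841)(0.3256) = 0.2508, so φ₂ = 14.53°.
Δλ = atan2(sin θ sin δ cos φ₁, cos δ − sin φ₁ sin φ₂) = atan2(0.4551, 0.8480) = 28.218°.
λ₂ = 48.638° + 28.218° = 76.86°.

14.53°, 76.86°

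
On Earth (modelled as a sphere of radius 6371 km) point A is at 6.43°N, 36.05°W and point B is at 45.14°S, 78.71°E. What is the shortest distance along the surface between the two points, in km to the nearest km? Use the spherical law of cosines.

12442 km

With latitudes φ₁ = 6.430°, φ₂ = -45.140° and longitude difference Δλ = 114.760°:
cos c = sin φ₁ sin φ₂ + cos φ₁ cos φ₂ cos Δλ = (0.1120)(-0.7088) + (0.9937)(0.7054)(-0.4188) = -0.37295,
so c = arccos(-0.37295) = 1.95298 rad.
Distance = R·c = 6371 × 1.9530 ≈ 12442 km.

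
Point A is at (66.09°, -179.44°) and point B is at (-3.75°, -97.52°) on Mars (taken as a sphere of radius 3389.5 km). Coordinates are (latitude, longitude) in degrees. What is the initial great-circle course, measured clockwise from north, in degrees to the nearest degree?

99°

With φ₁ = 1.1535, φ₂ = -0.0654, Δλ = 1.4298 rad, the forward-azimuth formula gives
θ = atan2( sin Δλ cos φ₂ , cos φ₁ sin φ₂ − sin φ₁ cos φ₂ cos Δλ ) = atan2(0.9880, -0.1547) = 98.90°.
So the initial bearing is 99°.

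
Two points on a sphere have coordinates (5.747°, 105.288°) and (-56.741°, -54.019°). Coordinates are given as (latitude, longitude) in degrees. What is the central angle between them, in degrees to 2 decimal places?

126.46°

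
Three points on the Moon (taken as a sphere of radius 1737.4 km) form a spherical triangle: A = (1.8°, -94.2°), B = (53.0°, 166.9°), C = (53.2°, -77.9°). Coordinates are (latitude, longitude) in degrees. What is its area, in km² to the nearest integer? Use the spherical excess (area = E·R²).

1744350 km²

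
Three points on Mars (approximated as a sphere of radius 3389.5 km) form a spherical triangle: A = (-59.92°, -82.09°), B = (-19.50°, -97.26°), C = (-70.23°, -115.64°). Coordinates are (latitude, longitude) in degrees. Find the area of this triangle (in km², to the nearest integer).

1190828 km²

Side lengths (central angles): a = 0.9062, b = 0.2991, c = 0.7305 rad; semiperimeter s = 0.9679.
By l'Huilier's theorem, tan(E/4) = √[tan(s/2) tan((s−a)/2) tan((s−b)/2) tan((s−c)/2)], giving spherical excess E = 0.1037 rad.
Area = E·R² = 0.1037 × (3389.5)² ≈ 1190828 km².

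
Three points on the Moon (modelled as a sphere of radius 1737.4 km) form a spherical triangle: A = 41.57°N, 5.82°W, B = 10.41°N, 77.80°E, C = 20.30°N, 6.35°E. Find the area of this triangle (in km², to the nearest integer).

Side lengths (central angles): a = 1.2067, b = 0.4125, c = 1.3677 rad; semiperimeter s = 1.4935.
By l'Huilier's theorem, tan(E/4) = √[tan(s/2) tan((s−a)/2) tan((s−b)/2) tan((s−c)/2)], giving spherical excess E = 0.2837 rad.
Area = E·R² = 0.2837 × (1737.4)² ≈ 856372 km².

856372 km²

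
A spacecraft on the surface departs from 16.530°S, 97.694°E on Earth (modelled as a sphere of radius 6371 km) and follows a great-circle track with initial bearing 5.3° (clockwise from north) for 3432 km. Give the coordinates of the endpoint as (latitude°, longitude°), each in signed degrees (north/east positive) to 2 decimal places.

Angular distance δ = d/R = 3432/6371 = 0.53869 rad; initial bearing θ = 0.0925 rad.
sin φ₂ = sin φ₁ cos δ + cos φ₁ sin δ cos θ = (-0.2845)(0.8584) + (0.9587)(0.5130)(0.9957) = 0.2455, so φ₂ = 14.21°.
Δλ = atan2(sin θ sin δ cos φ₁, cos δ − sin φ₁ sin φ₂) = atan2(0.0454, 0.9282) = 2.802°.
λ₂ = 97.694° + 2.802° = 100.50°.

14.21°, 100.50°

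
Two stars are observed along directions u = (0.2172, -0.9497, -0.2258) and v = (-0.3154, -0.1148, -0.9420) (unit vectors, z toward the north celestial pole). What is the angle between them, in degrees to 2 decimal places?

75.33°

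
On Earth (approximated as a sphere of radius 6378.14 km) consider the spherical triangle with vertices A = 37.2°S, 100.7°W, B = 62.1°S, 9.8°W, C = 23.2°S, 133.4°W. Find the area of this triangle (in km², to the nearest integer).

Side lengths (central angles): a = 1.4604, b = 0.5467, c = 1.0140 rad; semiperimeter s = 1.5105.
By l'Huilier's theorem, tan(E/4) = √[tan(s/2) tan((s−a)/2) tan((s−b)/2) tan((s−c)/2)], giving spherical excess E = 0.2235 rad.
Area = E·R² = 0.2235 × (6378.14)² ≈ 9093034 km².

9093034 km²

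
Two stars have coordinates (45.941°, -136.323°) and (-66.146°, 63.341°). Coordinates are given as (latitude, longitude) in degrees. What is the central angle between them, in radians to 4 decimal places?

2.7442 rad

With latitudes φ₁ = 45.941°, φ₂ = -66.146° and longitude difference Δλ = -160.336°:
Haversine: a = sin²(Δφ/2) + cos φ₁ cos φ₂ sin²(Δλ/2) = 0.6880 + (0.6954)(0.4044)(0.9708) = 0.96103.
Central angle c = 2·arcsin(√a) = 2.74417 rad.
So the angular separation is 2.7442 rad.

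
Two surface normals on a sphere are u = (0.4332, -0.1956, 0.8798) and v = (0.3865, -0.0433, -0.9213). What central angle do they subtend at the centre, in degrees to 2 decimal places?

129.39°

u·v = -0.6347; |u| = 1.0000, |v| = 1.0000.
cos θ = (u·v)/(|u||v|) = -0.6347, so θ = 129.39°.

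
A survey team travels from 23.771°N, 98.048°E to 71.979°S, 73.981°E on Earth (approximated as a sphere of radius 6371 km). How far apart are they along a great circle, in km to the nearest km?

10805 km

In radians: φ₁ = 0.4149, φ₂ = -1.2563, Δλ = -24.067° = -0.4200 rad.
cos c = sin φ₁ sin φ₂ + cos φ₁ cos φ₂ cos Δλ = (0.4031)(-0.9509) + (0.9152)(0.3094)(0.9131) = -0.12480,
so c = arccos(-0.12480) = 1.69592 rad.
Distance = R·c = 6371 × 1.6959 ≈ 10805 km.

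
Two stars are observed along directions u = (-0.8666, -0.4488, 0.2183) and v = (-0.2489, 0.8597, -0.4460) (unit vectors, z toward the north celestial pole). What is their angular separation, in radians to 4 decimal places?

u·v = -0.2675; |u| = 1.0000, |v| = 1.0000.
cos θ = (u·v)/(|u||v|) = -0.2675, so θ = 1.8416 rad.

1.8416 rad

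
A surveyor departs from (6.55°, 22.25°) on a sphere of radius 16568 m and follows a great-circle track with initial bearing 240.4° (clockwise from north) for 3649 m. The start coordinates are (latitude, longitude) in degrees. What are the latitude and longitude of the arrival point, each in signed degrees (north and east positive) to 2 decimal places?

Angular distance δ = d/R = 3649/16568 = 0.22024 rad; initial bearing θ = 4.1958 rad.
sin φ₂ = sin φ₁ cos δ + cos φ₁ sin δ cos θ = (0.1141)(0.9758) + (0.9935)(0.2185)(-0.4939) = 0.0041, so φ₂ = 0.24°.
Δλ = atan2(sin θ sin δ cos φ₁, cos δ − sin φ₁ sin φ₂) = atan2(-0.1887, 0.9754) = -10.950°.
λ₂ = 22.250° − 10.950° = 11.30°.

0.24°, 11.30°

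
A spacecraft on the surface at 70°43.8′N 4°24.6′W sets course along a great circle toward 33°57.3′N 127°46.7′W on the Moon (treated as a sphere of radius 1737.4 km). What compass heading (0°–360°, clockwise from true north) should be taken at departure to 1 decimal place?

With φ₁ = 1.2345, φ₂ = 0.5926, Δλ = -2.1532 rad, the forward-azimuth formula gives
θ = atan2( sin Δλ cos φ₂ , cos φ₁ sin φ₂ − sin φ₁ cos φ₂ cos Δλ ) = atan2(-0.6927, 0.6150) = -48.40°.
Adding 360° brings this into [0°, 360°): 311.6°.

311.6°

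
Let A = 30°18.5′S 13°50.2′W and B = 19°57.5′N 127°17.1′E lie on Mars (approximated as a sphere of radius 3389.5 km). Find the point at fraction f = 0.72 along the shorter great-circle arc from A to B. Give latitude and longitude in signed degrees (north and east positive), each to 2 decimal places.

The central angle between A and B is δ = 2.5047 rad.
With f = 0.72, the slerp weights are sin((1−f)δ)/sin δ = 1.0850 and sin(fδ)/sin δ = 1.6363.
Weighted sum of the unit vectors: (1.0850)·(0.8383,-0.2065,-0.5047) + (1.6363)·(-0.5694,0.7478,0.3413) = (-0.0222, 0.9997, 0.0110).
Converting back: φ = atan2(z, √(x²+y²)) = 0.63°, λ = atan2(y, x) = 91.27°.

0.63°, 91.27°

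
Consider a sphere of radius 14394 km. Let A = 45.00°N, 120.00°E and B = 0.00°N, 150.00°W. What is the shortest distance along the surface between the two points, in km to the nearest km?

With latitudes φ₁ = 45.000°, φ₂ = 0.000° and longitude difference Δλ = 90.000°:
Haversine: a = sin²(Δφ/2) + cos φ₁ cos φ₂ sin²(Δλ/2) = 0.1464 + (0.7071)(1.0000)(0.5000) = 0.50000.
Central angle c = 2·arcsin(√a) = 1.57080 rad.
Distance = R·c = 14394 × 1.5708 ≈ 22610 km.

22610 km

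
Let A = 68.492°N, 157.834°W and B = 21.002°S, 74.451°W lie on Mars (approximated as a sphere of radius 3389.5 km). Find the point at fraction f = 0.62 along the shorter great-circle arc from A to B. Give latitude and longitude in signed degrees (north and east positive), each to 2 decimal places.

16.92°, -89.50°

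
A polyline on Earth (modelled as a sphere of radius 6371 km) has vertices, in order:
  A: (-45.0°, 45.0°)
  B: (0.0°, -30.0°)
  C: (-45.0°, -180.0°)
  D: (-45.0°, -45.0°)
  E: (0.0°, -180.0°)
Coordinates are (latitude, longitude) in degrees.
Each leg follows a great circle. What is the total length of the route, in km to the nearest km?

45456 km

Leg A→B: central angle 1.3867 rad, distance 8835.0 km.
Leg B→C: central angle 2.2299 rad, distance 14206.4 km.
Leg C→D: central angle 1.4238 rad, distance 9071.2 km.
Leg D→E: central angle 2.0944 rad, distance 13343.4 km.
Total: 8835.0 + 14206.4 + 9071.2 + 13343.4 ≈ 45456 km.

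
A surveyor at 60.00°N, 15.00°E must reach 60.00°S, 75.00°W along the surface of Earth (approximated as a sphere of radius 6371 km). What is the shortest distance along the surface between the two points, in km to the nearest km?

With latitudes φ₁ = 60.000°, φ₂ = -60.000° and longitude difference Δλ = -90.000°:
cos c = sin φ₁ sin φ₂ + cos φ₁ cos φ₂ cos Δλ = (0.8660)(-0.8660) + (0.5000)(0.5000)(0.0000) = -0.75000,
so c = arccos(-0.75000) = 2.41886 rad.
Distance = R·c = 6371 × 2.4189 ≈ 15411 km.

15411 km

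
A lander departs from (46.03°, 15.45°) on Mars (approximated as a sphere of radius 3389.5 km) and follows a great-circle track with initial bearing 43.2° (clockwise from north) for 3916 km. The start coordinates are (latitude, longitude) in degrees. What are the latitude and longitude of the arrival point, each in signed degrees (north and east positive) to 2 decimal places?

48.90°, 123.14°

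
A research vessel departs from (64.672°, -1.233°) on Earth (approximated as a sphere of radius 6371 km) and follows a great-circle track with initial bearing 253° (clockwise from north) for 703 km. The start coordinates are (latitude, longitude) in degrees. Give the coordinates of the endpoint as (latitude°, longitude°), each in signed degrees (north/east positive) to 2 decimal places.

Angular distance δ = d/R = 703/6371 = 0.11034 rad; initial bearing θ = 4.4157 rad.
sin φ₂ = sin φ₁ cos δ + cos φ₁ sin δ cos θ = (0.9039)(0.9939) + (0.4278)(0.1101)(-0.2924) = 0.8846, so φ₂ = 62.20°.
Δλ = atan2(sin θ sin δ cos φ₁, cos δ − sin φ₁ sin φ₂) = atan2(-0.0451, 0.1943) = -13.051°.
λ₂ = -1.233° − 13.051° = -14.28°.

62.20°, -14.28°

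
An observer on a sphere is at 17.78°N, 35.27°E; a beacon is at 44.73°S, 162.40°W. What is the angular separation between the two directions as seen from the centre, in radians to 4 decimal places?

Let φ₁ = 0.3103 rad, φ₂ = -0.7807 rad, and Δλ = 2.8332 rad.
Haversine: a = sin²(Δφ/2) + cos φ₁ cos φ₂ sin²(Δλ/2) = 0.2692 + (0.9522)(0.7104)(0.9764) = 0.92974.
Central angle c = 2·arcsin(√a) = 2.60506 rad.
So the angular separation is 2.6051 rad.

2.6051 rad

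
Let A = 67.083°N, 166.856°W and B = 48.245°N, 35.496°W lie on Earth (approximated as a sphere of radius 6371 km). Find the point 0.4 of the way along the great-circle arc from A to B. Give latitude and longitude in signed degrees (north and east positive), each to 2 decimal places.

76.09°, -90.73°

Central angle δ = 1.0289 rad. Interpolating on the sphere with fraction f = 0.4:
P = [sin((1−f)δ)·A + sin(fδ)·B] / sin δ = 0.6757·A + 0.4669·B in Cartesian coordinates,
giving P = (-0.0030, -0.2404, 0.9707), i.e. latitude 76.09°, longitude -90.73°.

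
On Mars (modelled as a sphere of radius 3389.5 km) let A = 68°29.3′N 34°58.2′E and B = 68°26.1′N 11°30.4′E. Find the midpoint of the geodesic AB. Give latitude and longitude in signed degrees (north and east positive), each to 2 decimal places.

68.87°, 23.22°

Central angle δ = 0.1494 rad. Interpolating on the sphere with fraction f = 0.5:
P = [sin((1−f)δ)·A + sin(fδ)·B] / sin δ = 0.5014·A + 0.5014·B in Cartesian coordinates,
giving P = (0.3313, 0.1421, 0.9328), i.e. latitude 68.87°, longitude 23.22°.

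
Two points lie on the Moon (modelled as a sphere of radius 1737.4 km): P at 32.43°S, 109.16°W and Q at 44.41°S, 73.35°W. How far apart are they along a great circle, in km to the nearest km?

916 km

Let φ₁ = -0.5660 rad, φ₂ = -0.7751 rad, and Δλ = 0.6250 rad.
Haversine: a = sin²(Δφ/2) + cos φ₁ cos φ₂ sin²(Δλ/2) = 0.0109 + (0.8440)(0.7144)(0.0945) = 0.06788.
Central angle c = 2·arcsin(√a) = 0.52716 rad.
Distance = R·c = 1737.4 × 0.5272 ≈ 916 km.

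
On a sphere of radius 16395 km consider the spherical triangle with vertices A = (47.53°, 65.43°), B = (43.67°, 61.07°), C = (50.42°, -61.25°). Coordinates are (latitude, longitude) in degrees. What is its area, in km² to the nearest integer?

Side lengths (central angles): a = 1.2810, b = 1.2540, c = 0.0858 rad; semiperimeter s = 1.3104.
By l'Huilier's theorem, tan(E/4) = √[tan(s/2) tan((s−a)/2) tan((s−b)/2) tan((s−c)/2)], giving spherical excess E = 0.0599 rad.
Area = E·R² = 0.0599 × (16395)² ≈ 16093005 km².

16093005 km²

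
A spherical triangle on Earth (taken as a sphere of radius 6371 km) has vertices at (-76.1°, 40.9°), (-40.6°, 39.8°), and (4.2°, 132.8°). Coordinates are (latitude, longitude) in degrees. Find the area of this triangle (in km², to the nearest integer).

Side lengths (central angles): a = 1.6582, b = 1.6499, c = 0.6196 rad; semiperimeter s = 1.9639.
By l'Huilier's theorem, tan(E/4) = √[tan(s/2) tan((s−a)/2) tan((s−b)/2) tan((s−c)/2)], giving spherical excess E = 0.6753 rad.
Area = E·R² = 0.6753 × (6371)² ≈ 27408448 km².

27408448 km²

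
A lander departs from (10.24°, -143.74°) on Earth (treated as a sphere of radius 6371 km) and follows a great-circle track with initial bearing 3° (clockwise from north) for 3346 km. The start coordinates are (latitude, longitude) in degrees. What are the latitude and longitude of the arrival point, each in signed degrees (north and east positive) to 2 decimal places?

40.28°, -141.77°

Angular distance δ = d/R = 3346/6371 = 0.52519 rad; initial bearing θ = 0.0524 rad.
sin φ₂ = sin φ₁ cos δ + cos φ₁ sin δ cos θ = (0.1778)(0.8652) + (0.9841)(0.5014)(0.9986) = 0.6465, so φ₂ = 40.28°.
Δλ = atan2(sin θ sin δ cos φ₁, cos δ − sin φ₁ sin φ₂) = atan2(0.0258, 0.7503) = 1.971°.
λ₂ = -143.740° + 1.971° = -141.77°.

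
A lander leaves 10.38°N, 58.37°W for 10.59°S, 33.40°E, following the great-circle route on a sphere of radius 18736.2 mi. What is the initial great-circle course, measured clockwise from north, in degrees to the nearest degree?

With φ₁ = 0.1812, φ₂ = -0.1848, Δλ = 1.6017 rad, the forward-azimuth formula gives
θ = atan2( sin Δλ cos φ₂ , cos φ₁ sin φ₂ − sin φ₁ cos φ₂ cos Δλ ) = atan2(0.9825, -0.1753) = 100.12°.
So the initial bearing is 100°.

100°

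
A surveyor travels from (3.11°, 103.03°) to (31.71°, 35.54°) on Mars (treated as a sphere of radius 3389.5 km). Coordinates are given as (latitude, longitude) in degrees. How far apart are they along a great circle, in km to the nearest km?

4099 km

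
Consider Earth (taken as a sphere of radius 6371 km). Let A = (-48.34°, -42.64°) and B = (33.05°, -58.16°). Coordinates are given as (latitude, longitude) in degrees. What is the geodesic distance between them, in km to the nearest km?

With latitudes φ₁ = -48.340°, φ₂ = 33.050° and longitude difference Δλ = -15.520°:
cos c = sin φ₁ sin φ₂ + cos φ₁ cos φ₂ cos Δλ = (-0.7471)(0.5454) + (0.6647)(0.8382)(0.9635) = 0.12939,
so c = arccos(0.12939) = 1.44104 rad.
Distance = R·c = 6371 × 1.4410 ≈ 9181 km.

9181 km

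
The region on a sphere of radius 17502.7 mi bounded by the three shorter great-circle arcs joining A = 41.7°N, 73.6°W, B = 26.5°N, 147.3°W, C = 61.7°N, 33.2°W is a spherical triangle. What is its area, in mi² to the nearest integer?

97188113 mi²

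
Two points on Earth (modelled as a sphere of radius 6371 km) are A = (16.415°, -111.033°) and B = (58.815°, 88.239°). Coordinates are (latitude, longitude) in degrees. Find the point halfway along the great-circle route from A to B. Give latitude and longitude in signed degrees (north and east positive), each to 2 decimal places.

66.26°, -131.00°

Central angle δ = 1.7999 rad. Interpolating on the sphere with fraction f = 0.5:
P = [sin((1−f)δ)·A + sin(fδ)·B] / sin δ = 0.8043·A + 0.8043·B in Cartesian coordinates,
giving P = (-0.2641, -0.3038, 0.9154), i.e. latitude 66.26°, longitude -131.00°.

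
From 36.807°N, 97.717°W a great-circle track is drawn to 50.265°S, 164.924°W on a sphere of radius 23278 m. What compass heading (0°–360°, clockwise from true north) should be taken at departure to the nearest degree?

218°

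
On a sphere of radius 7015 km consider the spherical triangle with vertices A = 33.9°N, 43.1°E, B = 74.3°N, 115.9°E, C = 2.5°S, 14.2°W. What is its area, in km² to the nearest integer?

Side lengths (central angles): a = 1.7886, b = 1.1333, c = 0.9231 rad; semiperimeter s = 1.9225.
By l'Huilier's theorem, tan(E/4) = √[tan(s/2) tan((s−a)/2) tan((s−b)/2) tan((s−c)/2)], giving spherical excess E = 0.5868 rad.
Area = E·R² = 0.5868 × (7015)² ≈ 28875021 km².

28875021 km²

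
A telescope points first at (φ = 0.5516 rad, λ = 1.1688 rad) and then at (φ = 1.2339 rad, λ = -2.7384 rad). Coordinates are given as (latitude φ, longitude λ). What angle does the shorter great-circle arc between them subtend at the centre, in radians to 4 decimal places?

Let φ₁ = 0.5516 rad, φ₂ = 1.2339 rad, and Δλ = 2.3760 rad.
Haversine: a = sin²(Δφ/2) + cos φ₁ cos φ₂ sin²(Δλ/2) = 0.1119 + (0.8517)(0.3306)(0.8605) = 0.35419.
Central angle c = 2·arcsin(√a) = 1.27488 rad.
So the angular separation is 1.2749 rad.

1.2749 rad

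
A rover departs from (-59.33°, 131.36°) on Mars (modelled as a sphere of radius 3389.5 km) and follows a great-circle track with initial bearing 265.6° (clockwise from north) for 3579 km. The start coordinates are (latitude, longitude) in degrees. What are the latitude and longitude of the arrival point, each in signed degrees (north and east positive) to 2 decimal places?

Angular distance δ = d/R = 3579/3389.5 = 1.05591 rad; initial bearing θ = 4.6356 rad.
sin φ₂ = sin φ₁ cos δ + cos φ₁ sin δ cos θ = (-0.8601)(0.4924) + (0.5101)(0.8703)(-0.0767) = -0.4576, so φ₂ = -27.23°.
Δλ = atan2(sin θ sin δ cos φ₁, cos δ − sin φ₁ sin φ₂) = atan2(-0.4426, 0.0988) = -77.414°.
λ₂ = 131.360° − 77.414° = 53.95°.

-27.23°, 53.95°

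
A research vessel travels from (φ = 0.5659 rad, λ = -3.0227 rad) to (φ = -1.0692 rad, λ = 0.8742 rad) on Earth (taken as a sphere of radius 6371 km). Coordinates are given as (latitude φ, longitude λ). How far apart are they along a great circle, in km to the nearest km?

15563 km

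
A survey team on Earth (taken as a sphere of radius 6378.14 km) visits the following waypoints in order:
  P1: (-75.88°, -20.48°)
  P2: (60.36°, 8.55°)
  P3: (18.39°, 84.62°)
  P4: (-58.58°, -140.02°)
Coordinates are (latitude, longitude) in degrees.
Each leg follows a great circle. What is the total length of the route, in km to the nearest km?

37085 km

Leg P1→P2: central angle 2.4000 rad, distance 15307.6 km.
Leg P2→P3: central angle 1.1732 rad, distance 7483.0 km.
Leg P3→P4: central angle 2.2411 rad, distance 14293.9 km.
Total: 15307.6 + 7483.0 + 14293.9 ≈ 37085 km.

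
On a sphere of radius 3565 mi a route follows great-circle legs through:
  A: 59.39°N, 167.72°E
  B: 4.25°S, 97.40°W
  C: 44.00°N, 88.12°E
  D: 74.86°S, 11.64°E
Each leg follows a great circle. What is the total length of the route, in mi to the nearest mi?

22704 mi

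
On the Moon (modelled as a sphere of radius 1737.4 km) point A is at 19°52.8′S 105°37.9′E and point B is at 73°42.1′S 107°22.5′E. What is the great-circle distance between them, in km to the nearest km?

1632 km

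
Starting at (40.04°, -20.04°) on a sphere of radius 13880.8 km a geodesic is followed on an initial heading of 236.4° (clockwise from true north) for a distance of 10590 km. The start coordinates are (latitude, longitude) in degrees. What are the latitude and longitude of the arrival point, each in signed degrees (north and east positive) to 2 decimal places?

9.92°, -55.79°

Angular distance δ = d/R = 10590/13880.8 = 0.76292 rad; initial bearing θ = 4.1260 rad.
sin φ₂ = sin φ₁ cos δ + cos φ₁ sin δ cos θ = (0.6433)(0.7228) + (0.7656)(0.6910)(-0.5534) = 0.1722, so φ₂ = 9.92°.
Δλ = atan2(sin θ sin δ cos φ₁, cos δ − sin φ₁ sin φ₂) = atan2(-0.4407, 0.6120) = -35.754°.
λ₂ = -20.040° − 35.754° = -55.79°.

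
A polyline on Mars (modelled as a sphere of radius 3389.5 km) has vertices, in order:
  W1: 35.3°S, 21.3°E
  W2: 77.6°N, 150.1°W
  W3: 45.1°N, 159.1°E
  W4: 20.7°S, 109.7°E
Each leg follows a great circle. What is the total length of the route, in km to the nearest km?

15099 km

Leg W1→W2: central angle 2.4004 rad, distance 8136.1 km.
Leg W2→W3: central angle 0.6639 rad, distance 2250.2 km.
Leg W3→W4: central angle 1.3905 rad, distance 4713.1 km.
Total: 8136.1 + 2250.2 + 4713.1 ≈ 15099 km.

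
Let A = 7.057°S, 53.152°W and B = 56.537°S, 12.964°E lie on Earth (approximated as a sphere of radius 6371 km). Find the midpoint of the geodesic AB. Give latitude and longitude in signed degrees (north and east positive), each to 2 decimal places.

-36.03°, -30.63°

The central angle between A and B is δ = 1.2408 rad.
With f = 0.5, the slerp weights are sin((1−f)δ)/sin δ = 0.6145 and sin(fδ)/sin δ = 0.6145.
Weighted sum of the unit vectors: (0.6145)·(0.5952,-0.7942,-0.1229) + (0.6145)·(0.5373,0.1237,-0.8342) = (0.6959, -0.4120, -0.5882).
Converting back: φ = atan2(z, √(x²+y²)) = -36.03°, λ = atan2(y, x) = -30.63°.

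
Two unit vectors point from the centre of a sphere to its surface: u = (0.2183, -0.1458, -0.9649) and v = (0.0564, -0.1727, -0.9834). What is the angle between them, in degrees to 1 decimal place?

u·v = 0.9864; |u| = 1.0000, |v| = 1.0000.
cos θ = (u·v)/(|u||v|) = 0.9864, so θ = 9.5°.

9.5°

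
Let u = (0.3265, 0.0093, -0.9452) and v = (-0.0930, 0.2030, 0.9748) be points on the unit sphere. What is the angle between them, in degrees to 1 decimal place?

161.8°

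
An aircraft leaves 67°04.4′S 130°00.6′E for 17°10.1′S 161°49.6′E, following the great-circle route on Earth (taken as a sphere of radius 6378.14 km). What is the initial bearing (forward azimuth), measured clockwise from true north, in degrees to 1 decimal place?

38.5°

Δλ = 31.817° = 0.5553 rad.
y = sin Δλ · cos φ₂ = (0.5272)(0.9554) = 0.5037
x = cos φ₁ sin φ₂ − sin φ₁ cos φ₂ cos Δλ = (0.3896)(-0.2952) − (-0.9210)(0.9554)(0.8497) = 0.6328
θ = atan2(y, x) = 38.52°, so the bearing is 38.5°.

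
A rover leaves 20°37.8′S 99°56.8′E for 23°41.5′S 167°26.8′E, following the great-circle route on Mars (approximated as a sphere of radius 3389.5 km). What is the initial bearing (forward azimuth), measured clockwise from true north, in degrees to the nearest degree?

107°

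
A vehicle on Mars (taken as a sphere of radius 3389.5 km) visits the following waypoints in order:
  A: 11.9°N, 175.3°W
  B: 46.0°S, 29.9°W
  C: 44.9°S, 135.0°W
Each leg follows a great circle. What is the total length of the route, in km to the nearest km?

11994 km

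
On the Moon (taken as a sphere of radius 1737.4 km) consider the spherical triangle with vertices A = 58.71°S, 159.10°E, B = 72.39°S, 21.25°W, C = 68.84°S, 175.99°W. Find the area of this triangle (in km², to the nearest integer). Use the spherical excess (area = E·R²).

201830 km²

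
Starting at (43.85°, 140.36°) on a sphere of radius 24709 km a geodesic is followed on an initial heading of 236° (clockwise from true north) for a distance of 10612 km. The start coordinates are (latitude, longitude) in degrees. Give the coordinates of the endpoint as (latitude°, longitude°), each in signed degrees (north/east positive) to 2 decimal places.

Angular distance δ = d/R = 10612/24709 = 0.42948 rad; initial bearing θ = 4.1190 rad.
sin φ₂ = sin φ₁ cos δ + cos φ₁ sin δ cos θ = (0.6928)(0.9092) + (0.7212)(0.4164)(-0.5592) = 0.4619, so φ₂ = 27.51°.
Δλ = atan2(sin θ sin δ cos φ₁, cos δ − sin φ₁ sin φ₂) = atan2(-0.2489, 0.5892) = -22.906°.
λ₂ = 140.360° − 22.906° = 117.45°.

27.51°, 117.45°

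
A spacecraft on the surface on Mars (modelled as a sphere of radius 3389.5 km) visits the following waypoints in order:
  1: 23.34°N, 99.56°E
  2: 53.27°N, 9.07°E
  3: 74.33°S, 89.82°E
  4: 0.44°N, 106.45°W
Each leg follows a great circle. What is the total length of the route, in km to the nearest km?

Leg 1→2: central angle 1.2526 rad, distance 4245.8 km.
Leg 2→3: central angle 2.4124 rad, distance 8176.8 km.
Leg 3→4: central angle 1.8407 rad, distance 6239.1 km.
Total: 4245.8 + 8176.8 + 6239.1 ≈ 18662 km.

18662 km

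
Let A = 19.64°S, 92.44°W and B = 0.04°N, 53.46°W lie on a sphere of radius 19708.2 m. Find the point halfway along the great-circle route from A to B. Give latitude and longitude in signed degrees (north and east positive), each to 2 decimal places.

Central angle δ = 0.7497 rad. Interpolating on the sphere with fraction f = 0.5:
P = [sin((1−f)δ)·A + sin(fδ)·B] / sin δ = 0.5373·A + 0.5373·B in Cartesian coordinates,
giving P = (0.2984, -0.9373, -0.1802), i.e. latitude -10.38°, longitude -72.34°.

-10.38°, -72.34°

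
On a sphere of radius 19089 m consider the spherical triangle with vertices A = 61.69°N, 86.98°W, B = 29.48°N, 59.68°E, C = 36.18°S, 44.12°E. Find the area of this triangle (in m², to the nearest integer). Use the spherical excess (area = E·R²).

Side lengths (central angles): a = 1.1741, b = 2.4518, c = 1.4823 rad; semiperimeter s = 2.5541.
By l'Huilier's theorem, tan(E/4) = √[tan(s/2) tan((s−a)/2) tan((s−b)/2) tan((s−c)/2)], giving spherical excess E = 1.1217 rad.
Area = E·R² = 1.1217 × (19089)² ≈ 408743988 m².

408743988 m²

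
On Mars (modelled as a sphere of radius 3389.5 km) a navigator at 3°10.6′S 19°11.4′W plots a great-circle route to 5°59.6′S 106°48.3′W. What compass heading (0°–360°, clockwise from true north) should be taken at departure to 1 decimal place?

With φ₁ = -0.0554, φ₂ = -0.1046, Δλ = -1.5292 rad, the forward-azimuth formula gives
θ = atan2( sin Δλ cos φ₂ , cos φ₁ sin φ₂ − sin φ₁ cos φ₂ cos Δλ ) = atan2(-0.9937, -0.1020) = -95.86°.
Adding 360° brings this into [0°, 360°): 264.1°.

264.1°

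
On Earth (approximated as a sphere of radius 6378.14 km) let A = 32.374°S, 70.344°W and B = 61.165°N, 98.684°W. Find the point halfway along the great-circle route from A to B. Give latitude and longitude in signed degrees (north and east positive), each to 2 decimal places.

14.79°, -80.57°

Central angle δ = 1.6816 rad. Interpolating on the sphere with fraction f = 0.5:
P = [sin((1−f)δ)·A + sin(fδ)·B] / sin δ = 0.7498·A + 0.7498·B in Cartesian coordinates,
giving P = (0.1584, -0.9538, 0.2553), i.e. latitude 14.79°, longitude -80.57°.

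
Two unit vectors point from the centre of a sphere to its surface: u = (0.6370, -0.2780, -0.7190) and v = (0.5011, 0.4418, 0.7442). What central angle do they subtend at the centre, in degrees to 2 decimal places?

u·v = -0.3387; |u| = 1.0000, |v| = 1.0001.
cos θ = (u·v)/(|u||v|) = -0.3387, so θ = 109.80°.

109.80°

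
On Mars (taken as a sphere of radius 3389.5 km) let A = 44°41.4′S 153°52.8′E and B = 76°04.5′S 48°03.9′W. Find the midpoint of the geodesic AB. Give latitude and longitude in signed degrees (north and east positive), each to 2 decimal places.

The central angle between A and B is δ = 1.0194 rad.
With f = 0.5, the slerp weights are sin((1−f)δ)/sin δ = 0.5728 and sin(fδ)/sin δ = 0.5728.
Weighted sum of the unit vectors: (0.5728)·(-0.6383,0.3130,-0.7033) + (0.5728)·(0.1608,-0.1790,-0.9706) = (-0.2735, 0.0767, -0.9588).
Converting back: φ = atan2(z, √(x²+y²)) = -73.50°, λ = atan2(y, x) = 164.33°.

-73.50°, 164.33°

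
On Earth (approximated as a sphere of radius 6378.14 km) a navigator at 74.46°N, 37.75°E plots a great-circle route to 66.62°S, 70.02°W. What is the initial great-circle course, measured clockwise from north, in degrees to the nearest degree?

251°

Δλ = -107.770° = -1.8809 rad.
y = sin Δλ · cos φ₂ = (-0.9523)(0.3968) = -0.3779
x = cos φ₁ sin φ₂ − sin φ₁ cos φ₂ cos Δλ = (0.2679)(-0.9179) − (0.9634)(0.3968)(-0.3052) = -0.1292
θ = atan2(y, x) = -108.88°; adding 360° gives 251°.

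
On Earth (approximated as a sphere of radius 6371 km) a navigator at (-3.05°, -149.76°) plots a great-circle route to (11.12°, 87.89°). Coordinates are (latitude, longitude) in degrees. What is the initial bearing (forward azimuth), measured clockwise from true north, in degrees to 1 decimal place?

Δλ = -122.350° = -2.1354 rad.
y = sin Δλ · cos φ₂ = (-0.8448)(0.9812) = -0.8289
x = cos φ₁ sin φ₂ − sin φ₁ cos φ₂ cos Δλ = (0.9986)(0.1929) − (-0.0532)(0.9812)(-0.5351) = 0.1647
θ = atan2(y, x) = -78.77°; adding 360° gives 281.2°.

281.2°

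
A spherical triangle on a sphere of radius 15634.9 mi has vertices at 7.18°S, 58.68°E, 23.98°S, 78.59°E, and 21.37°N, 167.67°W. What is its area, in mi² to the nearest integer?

183231601 mi²

Side lengths (central angles): a = 2.0836, b = 2.3231, c = 0.4438 rad; semiperimeter s = 2.4252.
By l'Huilier's theorem, tan(E/4) = √[tan(s/2) tan((s−a)/2) tan((s−b)/2) tan((s−c)/2)], giving spherical excess E = 0.7496 rad.
Area = E·R² = 0.7496 × (15634.9)² ≈ 183231601 mi².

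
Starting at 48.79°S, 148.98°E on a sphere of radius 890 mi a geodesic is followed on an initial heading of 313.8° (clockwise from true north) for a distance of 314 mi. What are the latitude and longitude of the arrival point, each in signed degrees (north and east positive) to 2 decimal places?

-33.26°, 131.63°

Angular distance δ = d/R = 314/890 = 0.35281 rad; initial bearing θ = 5.4768 rad.
sin φ₂ = sin φ₁ cos δ + cos φ₁ sin δ cos θ = (-0.7523)(0.9384) + (0.6588)(0.3455)(0.6921) = -0.5484, so φ₂ = -33.26°.
Δλ = atan2(sin θ sin δ cos φ₁, cos δ − sin φ₁ sin φ₂) = atan2(-0.1643, 0.5258) = -17.352°.
λ₂ = 148.980° − 17.352° = 131.63°.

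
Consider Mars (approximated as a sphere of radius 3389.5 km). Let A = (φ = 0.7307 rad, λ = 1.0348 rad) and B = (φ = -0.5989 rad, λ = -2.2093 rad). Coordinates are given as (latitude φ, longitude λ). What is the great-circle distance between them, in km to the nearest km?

10125 km

With latitudes φ₁ = 41.866°, φ₂ = -34.314° and longitude difference Δλ = 174.127°:
cos c = sin φ₁ sin φ₂ + cos φ₁ cos φ₂ cos Δλ = (0.6674)(-0.5637) + (0.7447)(0.8260)(-0.9948) = -0.98810,
so c = arccos(-0.98810) = 2.98715 rad.
Distance = R·c = 3389.5 × 2.9872 ≈ 10125 km.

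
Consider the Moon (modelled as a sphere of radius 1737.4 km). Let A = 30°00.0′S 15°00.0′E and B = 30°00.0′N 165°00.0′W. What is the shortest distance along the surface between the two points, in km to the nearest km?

5458 km

In radians: φ₁ = -0.5236, φ₂ = 0.5236, Δλ = -180.000° = -3.1416 rad.
cos c = sin φ₁ sin φ₂ + cos φ₁ cos φ₂ cos Δλ = (-0.5000)(0.5000) + (0.8660)(0.8660)(-1.0000) = -1.00000,
so c = arccos(-1.00000) = 3.14159 rad.
Distance = R·c = 1737.4 × 3.1416 ≈ 5458 km.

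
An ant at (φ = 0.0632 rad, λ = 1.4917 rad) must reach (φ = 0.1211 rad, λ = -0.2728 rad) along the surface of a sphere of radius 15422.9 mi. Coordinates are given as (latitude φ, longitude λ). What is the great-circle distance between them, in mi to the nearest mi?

27066 mi

In radians: φ₁ = 0.0632, φ₂ = 0.1211, Δλ = -101.098° = -1.7645 rad.
Haversine: a = sin²(Δφ/2) + cos φ₁ cos φ₂ sin²(Δλ/2) = 0.0008 + (0.9980)(0.9927)(0.5962) = 0.59154.
Central angle c = 2·arcsin(√a) = 1.75491 rad.
Distance = R·c = 15422.9 × 1.7549 ≈ 27066 mi.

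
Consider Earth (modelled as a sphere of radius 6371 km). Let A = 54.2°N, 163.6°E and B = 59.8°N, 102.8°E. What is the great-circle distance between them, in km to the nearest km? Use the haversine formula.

In radians: φ₁ = 0.9460, φ₂ = 1.0437, Δλ = -60.800° = -1.0612 rad.
Haversine: a = sin²(Δφ/2) + cos φ₁ cos φ₂ sin²(Δλ/2) = 0.0024 + (0.5850)(0.5030)(0.2561) = 0.07773.
Central angle c = 2·arcsin(√a) = 0.56510 rad.
Distance = R·c = 6371 × 0.5651 ≈ 3600 km.

3600 km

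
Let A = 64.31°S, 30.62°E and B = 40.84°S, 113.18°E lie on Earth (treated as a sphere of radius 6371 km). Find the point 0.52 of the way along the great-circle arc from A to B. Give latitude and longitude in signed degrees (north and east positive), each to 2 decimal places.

-58.82°, 86.92°

The central angle between A and B is δ = 0.8870 rad.
With f = 0.52, the slerp weights are sin((1−f)δ)/sin δ = 0.5328 and sin(fδ)/sin δ = 0.5741.
Weighted sum of the unit vectors: (0.5328)·(0.3731,0.2208,-0.9012) + (0.5741)·(-0.2978,0.6955,-0.6539) = (0.0278, 0.5169, -0.8556).
Converting back: φ = atan2(z, √(x²+y²)) = -58.82°, λ = atan2(y, x) = 86.92°.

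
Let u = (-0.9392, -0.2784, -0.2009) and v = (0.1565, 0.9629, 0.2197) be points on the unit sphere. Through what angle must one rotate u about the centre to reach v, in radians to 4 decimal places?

2.0479 rad

u·v = -0.4592; |u| = 1.0000, |v| = 1.0000.
cos θ = (u·v)/(|u||v|) = -0.4592, so θ = 2.0479 rad.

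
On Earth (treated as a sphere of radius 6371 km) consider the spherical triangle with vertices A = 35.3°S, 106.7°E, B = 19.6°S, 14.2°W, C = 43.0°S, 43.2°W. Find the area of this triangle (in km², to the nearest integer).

Side lengths (central angles): a = 0.5892, b = 1.6934, c = 1.7732 rad; semiperimeter s = 2.0279.
By l'Huilier's theorem, tan(E/4) = √[tan(s/2) tan((s−a)/2) tan((s−b)/2) tan((s−c)/2)], giving spherical excess E = 0.6907 rad.
Area = E·R² = 0.6907 × (6371)² ≈ 28033963 km².

28033963 km²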